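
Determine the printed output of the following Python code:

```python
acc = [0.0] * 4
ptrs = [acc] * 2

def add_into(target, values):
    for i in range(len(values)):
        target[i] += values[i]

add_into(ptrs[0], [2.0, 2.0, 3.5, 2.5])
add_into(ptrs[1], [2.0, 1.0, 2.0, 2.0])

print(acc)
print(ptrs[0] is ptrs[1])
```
[4.0, 3.0, 5.5, 4.5]
True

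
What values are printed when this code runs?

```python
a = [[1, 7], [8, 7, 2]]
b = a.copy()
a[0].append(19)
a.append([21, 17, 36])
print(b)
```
[[1, 7, 19], [8, 7, 2]]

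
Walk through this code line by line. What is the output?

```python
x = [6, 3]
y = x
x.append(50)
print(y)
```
[6, 3, 50]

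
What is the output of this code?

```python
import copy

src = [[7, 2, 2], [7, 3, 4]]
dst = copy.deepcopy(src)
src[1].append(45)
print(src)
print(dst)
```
[[7, 2, 2], [7, 3, 4, 45]]
[[7, 2, 2], [7, 3, 4]]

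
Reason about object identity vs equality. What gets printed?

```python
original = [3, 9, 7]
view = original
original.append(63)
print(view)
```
[3, 9, 7, 63]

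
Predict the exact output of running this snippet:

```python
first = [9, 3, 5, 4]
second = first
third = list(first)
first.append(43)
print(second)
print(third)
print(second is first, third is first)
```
[9, 3, 5, 4, 43]
[9, 3, 5, 4]
True False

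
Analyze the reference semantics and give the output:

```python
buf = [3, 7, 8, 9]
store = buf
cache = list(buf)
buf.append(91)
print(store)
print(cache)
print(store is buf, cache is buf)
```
[3, 7, 8, 9, 91]
[3, 7, 8, 9]
True False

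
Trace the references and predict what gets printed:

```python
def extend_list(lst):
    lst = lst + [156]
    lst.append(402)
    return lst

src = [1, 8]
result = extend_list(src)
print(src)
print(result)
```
[1, 8]
[1, 8, 156, 402]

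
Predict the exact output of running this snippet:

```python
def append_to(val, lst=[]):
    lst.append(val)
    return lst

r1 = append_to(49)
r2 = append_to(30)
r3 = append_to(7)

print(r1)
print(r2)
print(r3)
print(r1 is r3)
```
[49, 30, 7]
[49, 30, 7]
[49, 30, 7]
True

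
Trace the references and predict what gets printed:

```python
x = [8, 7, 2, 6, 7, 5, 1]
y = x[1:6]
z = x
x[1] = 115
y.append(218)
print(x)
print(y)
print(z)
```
[8, 115, 2, 6, 7, 5, 1]
[7, 2, 6, 7, 5, 218]
[8, 115, 2, 6, 7, 5, 1]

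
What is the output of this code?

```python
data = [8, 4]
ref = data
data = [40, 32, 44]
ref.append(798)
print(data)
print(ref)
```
[40, 32, 44]
[8, 4, 798]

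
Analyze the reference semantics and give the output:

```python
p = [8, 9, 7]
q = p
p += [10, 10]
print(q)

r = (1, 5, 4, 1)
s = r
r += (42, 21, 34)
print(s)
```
[8, 9, 7, 10, 10]
(1, 5, 4, 1)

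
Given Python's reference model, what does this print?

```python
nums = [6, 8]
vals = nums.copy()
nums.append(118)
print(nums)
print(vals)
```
[6, 8, 118]
[6, 8]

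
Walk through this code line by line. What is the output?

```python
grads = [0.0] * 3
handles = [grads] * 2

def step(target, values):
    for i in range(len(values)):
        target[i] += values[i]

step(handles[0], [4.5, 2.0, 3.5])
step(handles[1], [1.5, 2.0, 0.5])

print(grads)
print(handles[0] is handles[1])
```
[6.0, 4.0, 4.0]
True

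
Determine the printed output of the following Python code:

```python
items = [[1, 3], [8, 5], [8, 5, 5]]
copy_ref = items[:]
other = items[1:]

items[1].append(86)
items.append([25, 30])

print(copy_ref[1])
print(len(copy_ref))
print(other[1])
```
[8, 5, 86]
3
[8, 5, 5]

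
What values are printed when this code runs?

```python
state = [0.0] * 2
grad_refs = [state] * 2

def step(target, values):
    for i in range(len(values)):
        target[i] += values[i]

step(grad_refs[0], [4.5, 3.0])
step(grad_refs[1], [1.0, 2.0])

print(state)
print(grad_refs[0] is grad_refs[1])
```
[5.5, 5.0]
True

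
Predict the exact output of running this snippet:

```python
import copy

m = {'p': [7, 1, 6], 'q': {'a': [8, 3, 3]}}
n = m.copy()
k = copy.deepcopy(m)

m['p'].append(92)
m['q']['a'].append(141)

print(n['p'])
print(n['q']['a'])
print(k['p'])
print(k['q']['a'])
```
[7, 1, 6, 92]
[8, 3, 3, 141]
[7, 1, 6]
[8, 3, 3]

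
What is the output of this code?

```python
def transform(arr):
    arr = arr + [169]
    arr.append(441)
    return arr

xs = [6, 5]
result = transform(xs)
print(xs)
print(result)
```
[6, 5]
[6, 5, 169, 441]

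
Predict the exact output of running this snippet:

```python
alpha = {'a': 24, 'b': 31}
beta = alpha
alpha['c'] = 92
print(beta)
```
{'a': 24, 'b': 31, 'c': 92}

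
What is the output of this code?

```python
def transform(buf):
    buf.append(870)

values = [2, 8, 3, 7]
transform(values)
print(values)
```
[2, 8, 3, 7, 870]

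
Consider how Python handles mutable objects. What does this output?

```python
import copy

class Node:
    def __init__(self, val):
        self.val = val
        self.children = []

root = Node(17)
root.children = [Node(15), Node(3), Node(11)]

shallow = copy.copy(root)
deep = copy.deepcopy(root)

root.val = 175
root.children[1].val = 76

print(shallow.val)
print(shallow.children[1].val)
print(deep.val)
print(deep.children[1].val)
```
17
76
17
3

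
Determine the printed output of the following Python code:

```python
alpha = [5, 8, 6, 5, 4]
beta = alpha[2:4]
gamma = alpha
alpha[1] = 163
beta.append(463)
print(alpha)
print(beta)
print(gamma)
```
[5, 163, 6, 5, 4]
[6, 5, 463]
[5, 163, 6, 5, 4]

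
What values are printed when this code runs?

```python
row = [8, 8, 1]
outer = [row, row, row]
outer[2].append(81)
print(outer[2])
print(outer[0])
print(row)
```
[8, 8, 1, 81]
[8, 8, 1, 81]
[8, 8, 1, 81]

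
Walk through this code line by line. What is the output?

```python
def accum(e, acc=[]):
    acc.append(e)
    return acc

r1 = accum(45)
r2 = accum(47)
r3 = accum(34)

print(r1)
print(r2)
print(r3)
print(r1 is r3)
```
[45, 47, 34]
[45, 47, 34]
[45, 47, 34]
True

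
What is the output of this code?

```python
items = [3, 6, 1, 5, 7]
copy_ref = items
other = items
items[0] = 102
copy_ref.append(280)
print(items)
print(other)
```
[102, 6, 1, 5, 7, 280]
[102, 6, 1, 5, 7, 280]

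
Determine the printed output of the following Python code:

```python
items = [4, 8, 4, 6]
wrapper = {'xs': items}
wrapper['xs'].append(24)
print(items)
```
[4, 8, 4, 6, 24]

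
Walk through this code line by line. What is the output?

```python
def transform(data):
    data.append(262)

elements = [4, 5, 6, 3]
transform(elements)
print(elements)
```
[4, 5, 6, 3, 262]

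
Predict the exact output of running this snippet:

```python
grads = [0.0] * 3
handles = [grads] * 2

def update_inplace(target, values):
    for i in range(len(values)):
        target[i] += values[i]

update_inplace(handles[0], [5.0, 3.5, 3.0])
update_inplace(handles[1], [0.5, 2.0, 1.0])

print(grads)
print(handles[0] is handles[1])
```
[5.5, 5.5, 4.0]
True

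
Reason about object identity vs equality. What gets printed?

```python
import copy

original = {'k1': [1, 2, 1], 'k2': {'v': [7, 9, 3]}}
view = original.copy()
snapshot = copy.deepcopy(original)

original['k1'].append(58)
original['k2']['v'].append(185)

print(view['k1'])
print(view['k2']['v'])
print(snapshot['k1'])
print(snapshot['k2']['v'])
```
[1, 2, 1, 58]
[7, 9, 3, 185]
[1, 2, 1]
[7, 9, 3]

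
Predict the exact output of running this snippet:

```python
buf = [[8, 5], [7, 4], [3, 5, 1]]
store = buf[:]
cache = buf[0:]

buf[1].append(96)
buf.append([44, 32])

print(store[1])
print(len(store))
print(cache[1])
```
[7, 4, 96]
3
[7, 4, 96]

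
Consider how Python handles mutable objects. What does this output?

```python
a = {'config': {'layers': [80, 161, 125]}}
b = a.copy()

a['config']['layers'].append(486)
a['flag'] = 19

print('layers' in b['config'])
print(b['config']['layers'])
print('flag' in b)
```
True
[80, 161, 125, 486]
False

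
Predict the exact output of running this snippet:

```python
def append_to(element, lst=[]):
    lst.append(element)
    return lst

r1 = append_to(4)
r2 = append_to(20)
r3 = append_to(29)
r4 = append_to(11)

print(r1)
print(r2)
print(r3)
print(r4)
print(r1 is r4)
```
[4, 20, 29, 11]
[4, 20, 29, 11]
[4, 20, 29, 11]
[4, 20, 29, 11]
True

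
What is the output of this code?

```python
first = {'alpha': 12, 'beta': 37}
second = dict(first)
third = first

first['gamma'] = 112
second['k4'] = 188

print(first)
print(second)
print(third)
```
{'alpha': 12, 'beta': 37, 'gamma': 112}
{'alpha': 12, 'beta': 37, 'k4': 188}
{'alpha': 12, 'beta': 37, 'gamma': 112}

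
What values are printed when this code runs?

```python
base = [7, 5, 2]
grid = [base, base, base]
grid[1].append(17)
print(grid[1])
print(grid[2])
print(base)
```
[7, 5, 2, 17]
[7, 5, 2, 17]
[7, 5, 2, 17]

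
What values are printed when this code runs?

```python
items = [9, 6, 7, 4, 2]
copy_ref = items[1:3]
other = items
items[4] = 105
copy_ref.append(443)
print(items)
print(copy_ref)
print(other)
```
[9, 6, 7, 4, 105]
[6, 7, 443]
[9, 6, 7, 4, 105]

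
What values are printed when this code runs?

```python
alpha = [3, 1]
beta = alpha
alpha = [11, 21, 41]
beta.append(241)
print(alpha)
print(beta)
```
[11, 21, 41]
[3, 1, 241]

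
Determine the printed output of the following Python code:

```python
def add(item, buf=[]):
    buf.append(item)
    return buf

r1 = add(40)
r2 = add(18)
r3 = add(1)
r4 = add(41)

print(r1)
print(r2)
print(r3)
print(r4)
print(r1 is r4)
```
[40, 18, 1, 41]
[40, 18, 1, 41]
[40, 18, 1, 41]
[40, 18, 1, 41]
True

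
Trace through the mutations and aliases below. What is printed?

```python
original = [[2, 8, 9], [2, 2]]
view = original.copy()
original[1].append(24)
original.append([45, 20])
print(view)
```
[[2, 8, 9], [2, 2, 24]]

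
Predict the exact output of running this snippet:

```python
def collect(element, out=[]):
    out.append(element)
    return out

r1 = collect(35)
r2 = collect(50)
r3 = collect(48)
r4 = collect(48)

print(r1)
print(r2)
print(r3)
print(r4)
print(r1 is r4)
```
[35, 50, 48, 48]
[35, 50, 48, 48]
[35, 50, 48, 48]
[35, 50, 48, 48]
True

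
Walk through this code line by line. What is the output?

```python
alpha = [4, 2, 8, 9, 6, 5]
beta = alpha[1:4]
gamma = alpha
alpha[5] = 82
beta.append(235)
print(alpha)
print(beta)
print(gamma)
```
[4, 2, 8, 9, 6, 82]
[2, 8, 9, 235]
[4, 2, 8, 9, 6, 82]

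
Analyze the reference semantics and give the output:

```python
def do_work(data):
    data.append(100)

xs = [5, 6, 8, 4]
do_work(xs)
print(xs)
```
[5, 6, 8, 4, 100]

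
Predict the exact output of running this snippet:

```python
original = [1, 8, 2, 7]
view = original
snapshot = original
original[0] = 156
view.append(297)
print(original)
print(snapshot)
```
[156, 8, 2, 7, 297]
[156, 8, 2, 7, 297]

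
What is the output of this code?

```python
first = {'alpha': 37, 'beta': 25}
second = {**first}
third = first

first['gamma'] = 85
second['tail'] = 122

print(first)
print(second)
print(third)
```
{'alpha': 37, 'beta': 25, 'gamma': 85}
{'alpha': 37, 'beta': 25, 'tail': 122}
{'alpha': 37, 'beta': 25, 'gamma': 85}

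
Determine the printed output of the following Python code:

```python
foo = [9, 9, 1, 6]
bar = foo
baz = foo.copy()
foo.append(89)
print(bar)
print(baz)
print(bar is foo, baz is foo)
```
[9, 9, 1, 6, 89]
[9, 9, 1, 6]
True False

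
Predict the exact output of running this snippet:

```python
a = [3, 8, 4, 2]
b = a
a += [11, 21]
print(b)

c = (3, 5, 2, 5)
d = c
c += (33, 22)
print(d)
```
[3, 8, 4, 2, 11, 21]
(3, 5, 2, 5)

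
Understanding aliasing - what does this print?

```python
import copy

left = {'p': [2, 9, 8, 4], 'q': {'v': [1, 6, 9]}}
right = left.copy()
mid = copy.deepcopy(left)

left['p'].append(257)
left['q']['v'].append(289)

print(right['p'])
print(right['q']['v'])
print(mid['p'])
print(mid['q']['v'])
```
[2, 9, 8, 4, 257]
[1, 6, 9, 289]
[2, 9, 8, 4]
[1, 6, 9]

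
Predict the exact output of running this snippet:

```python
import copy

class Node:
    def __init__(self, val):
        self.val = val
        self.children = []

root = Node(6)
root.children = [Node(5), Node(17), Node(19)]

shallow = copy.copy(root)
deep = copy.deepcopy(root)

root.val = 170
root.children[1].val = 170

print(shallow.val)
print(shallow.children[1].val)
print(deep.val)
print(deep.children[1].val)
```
6
170
6
17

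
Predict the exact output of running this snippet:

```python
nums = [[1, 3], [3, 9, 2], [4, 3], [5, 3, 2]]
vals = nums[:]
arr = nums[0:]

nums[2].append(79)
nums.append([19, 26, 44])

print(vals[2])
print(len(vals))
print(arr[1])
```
[4, 3, 79]
4
[3, 9, 2]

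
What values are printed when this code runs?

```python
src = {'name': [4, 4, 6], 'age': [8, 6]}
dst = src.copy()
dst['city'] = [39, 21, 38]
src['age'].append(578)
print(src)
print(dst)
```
{'name': [4, 4, 6], 'age': [8, 6, 578]}
{'name': [4, 4, 6], 'age': [8, 6, 578], 'city': [39, 21, 38]}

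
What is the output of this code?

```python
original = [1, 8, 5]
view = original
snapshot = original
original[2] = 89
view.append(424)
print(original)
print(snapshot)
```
[1, 8, 89, 424]
[1, 8, 89, 424]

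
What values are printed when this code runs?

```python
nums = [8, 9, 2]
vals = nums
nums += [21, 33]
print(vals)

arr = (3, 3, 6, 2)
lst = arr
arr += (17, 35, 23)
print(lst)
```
[8, 9, 2, 21, 33]
(3, 3, 6, 2)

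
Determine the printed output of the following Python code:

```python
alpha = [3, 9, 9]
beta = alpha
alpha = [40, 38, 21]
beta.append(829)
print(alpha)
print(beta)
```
[40, 38, 21]
[3, 9, 9, 829]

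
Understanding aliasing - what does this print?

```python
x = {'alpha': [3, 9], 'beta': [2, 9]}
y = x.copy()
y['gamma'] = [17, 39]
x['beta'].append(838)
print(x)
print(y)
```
{'alpha': [3, 9], 'beta': [2, 9, 838]}
{'alpha': [3, 9], 'beta': [2, 9, 838], 'gamma': [17, 39]}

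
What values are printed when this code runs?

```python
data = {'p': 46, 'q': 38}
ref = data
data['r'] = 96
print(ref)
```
{'p': 46, 'q': 38, 'r': 96}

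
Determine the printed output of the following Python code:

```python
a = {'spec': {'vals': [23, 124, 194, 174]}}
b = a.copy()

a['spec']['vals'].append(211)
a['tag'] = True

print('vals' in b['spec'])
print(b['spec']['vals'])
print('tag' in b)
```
True
[23, 124, 194, 174, 211]
False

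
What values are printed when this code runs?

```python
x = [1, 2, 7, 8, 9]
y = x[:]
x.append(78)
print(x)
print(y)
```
[1, 2, 7, 8, 9, 78]
[1, 2, 7, 8, 9]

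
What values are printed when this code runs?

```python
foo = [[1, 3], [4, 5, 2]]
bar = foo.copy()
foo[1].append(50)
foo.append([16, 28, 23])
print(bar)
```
[[1, 3], [4, 5, 2, 50]]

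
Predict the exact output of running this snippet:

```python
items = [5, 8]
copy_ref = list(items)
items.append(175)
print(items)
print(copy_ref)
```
[5, 8, 175]
[5, 8]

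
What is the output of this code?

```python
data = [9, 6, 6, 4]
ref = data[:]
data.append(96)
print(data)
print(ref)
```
[9, 6, 6, 4, 96]
[9, 6, 6, 4]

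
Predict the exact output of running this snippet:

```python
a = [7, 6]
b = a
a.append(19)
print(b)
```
[7, 6, 19]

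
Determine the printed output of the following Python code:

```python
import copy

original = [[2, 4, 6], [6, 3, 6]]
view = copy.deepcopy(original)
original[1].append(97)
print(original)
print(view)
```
[[2, 4, 6], [6, 3, 6, 97]]
[[2, 4, 6], [6, 3, 6]]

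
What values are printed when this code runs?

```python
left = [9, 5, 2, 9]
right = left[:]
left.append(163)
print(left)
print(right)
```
[9, 5, 2, 9, 163]
[9, 5, 2, 9]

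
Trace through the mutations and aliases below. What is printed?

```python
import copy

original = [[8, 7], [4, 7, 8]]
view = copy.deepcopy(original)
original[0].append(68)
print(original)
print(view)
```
[[8, 7, 68], [4, 7, 8]]
[[8, 7], [4, 7, 8]]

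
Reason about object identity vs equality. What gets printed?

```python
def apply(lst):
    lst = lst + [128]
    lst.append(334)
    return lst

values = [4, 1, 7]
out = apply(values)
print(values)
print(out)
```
[4, 1, 7]
[4, 1, 7, 128, 334]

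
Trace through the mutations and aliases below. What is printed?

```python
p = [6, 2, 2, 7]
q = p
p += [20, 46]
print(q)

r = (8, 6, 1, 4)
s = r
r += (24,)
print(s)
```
[6, 2, 2, 7, 20, 46]
(8, 6, 1, 4)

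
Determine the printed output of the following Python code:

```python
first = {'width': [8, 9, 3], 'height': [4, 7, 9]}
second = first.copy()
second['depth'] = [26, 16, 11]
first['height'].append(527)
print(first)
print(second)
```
{'width': [8, 9, 3], 'height': [4, 7, 9, 527]}
{'width': [8, 9, 3], 'height': [4, 7, 9, 527], 'depth': [26, 16, 11]}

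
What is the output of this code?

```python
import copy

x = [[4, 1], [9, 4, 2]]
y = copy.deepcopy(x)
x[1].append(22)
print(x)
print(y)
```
[[4, 1], [9, 4, 2, 22]]
[[4, 1], [9, 4, 2]]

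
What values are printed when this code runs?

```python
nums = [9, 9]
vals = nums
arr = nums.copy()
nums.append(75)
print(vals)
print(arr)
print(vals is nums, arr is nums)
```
[9, 9, 75]
[9, 9]
True False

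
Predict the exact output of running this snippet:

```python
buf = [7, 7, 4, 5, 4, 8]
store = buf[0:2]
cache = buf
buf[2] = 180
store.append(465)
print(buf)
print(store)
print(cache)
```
[7, 7, 180, 5, 4, 8]
[7, 7, 465]
[7, 7, 180, 5, 4, 8]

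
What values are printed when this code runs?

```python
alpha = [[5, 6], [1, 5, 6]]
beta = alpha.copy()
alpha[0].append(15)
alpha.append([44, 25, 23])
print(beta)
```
[[5, 6, 15], [1, 5, 6]]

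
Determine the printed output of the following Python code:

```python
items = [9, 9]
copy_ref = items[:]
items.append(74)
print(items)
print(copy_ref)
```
[9, 9, 74]
[9, 9]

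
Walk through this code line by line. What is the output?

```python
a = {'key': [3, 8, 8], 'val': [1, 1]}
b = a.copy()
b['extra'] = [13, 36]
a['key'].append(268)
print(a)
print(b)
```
{'key': [3, 8, 8, 268], 'val': [1, 1]}
{'key': [3, 8, 8, 268], 'val': [1, 1], 'extra': [13, 36]}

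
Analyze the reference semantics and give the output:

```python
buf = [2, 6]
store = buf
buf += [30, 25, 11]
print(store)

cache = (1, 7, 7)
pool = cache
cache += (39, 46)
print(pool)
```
[2, 6, 30, 25, 11]
(1, 7, 7)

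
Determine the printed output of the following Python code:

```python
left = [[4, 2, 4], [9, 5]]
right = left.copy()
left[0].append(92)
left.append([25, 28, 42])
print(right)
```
[[4, 2, 4, 92], [9, 5]]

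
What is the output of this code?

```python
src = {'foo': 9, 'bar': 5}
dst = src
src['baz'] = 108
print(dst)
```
{'foo': 9, 'bar': 5, 'baz': 108}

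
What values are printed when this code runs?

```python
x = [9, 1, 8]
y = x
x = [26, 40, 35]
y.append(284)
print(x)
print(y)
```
[26, 40, 35]
[9, 1, 8, 284]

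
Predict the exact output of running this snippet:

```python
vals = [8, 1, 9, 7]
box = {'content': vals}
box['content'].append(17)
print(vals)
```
[8, 1, 9, 7, 17]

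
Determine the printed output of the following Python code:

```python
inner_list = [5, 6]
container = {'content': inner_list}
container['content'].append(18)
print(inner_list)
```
[5, 6, 18]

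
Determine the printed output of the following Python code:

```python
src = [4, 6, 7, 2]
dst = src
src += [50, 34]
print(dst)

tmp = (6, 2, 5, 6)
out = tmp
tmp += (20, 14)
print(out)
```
[4, 6, 7, 2, 50, 34]
(6, 2, 5, 6)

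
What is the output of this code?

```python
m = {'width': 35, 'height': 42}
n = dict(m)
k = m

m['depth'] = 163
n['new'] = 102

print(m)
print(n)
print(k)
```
{'width': 35, 'height': 42, 'depth': 163}
{'width': 35, 'height': 42, 'new': 102}
{'width': 35, 'height': 42, 'depth': 163}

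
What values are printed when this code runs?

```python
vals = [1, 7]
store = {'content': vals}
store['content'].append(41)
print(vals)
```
[1, 7, 41]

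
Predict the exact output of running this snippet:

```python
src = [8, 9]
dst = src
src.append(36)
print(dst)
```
[8, 9, 36]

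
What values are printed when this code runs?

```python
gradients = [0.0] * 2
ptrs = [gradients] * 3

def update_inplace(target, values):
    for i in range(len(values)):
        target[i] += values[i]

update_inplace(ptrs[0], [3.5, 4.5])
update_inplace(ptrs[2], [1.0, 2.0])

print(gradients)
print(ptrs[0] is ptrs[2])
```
[4.5, 6.5]
True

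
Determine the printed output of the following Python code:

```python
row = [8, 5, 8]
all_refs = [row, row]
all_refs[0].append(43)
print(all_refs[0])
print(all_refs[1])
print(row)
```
[8, 5, 8, 43]
[8, 5, 8, 43]
[8, 5, 8, 43]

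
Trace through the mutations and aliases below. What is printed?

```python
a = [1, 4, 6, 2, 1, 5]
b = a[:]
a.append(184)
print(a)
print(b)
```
[1, 4, 6, 2, 1, 5, 184]
[1, 4, 6, 2, 1, 5]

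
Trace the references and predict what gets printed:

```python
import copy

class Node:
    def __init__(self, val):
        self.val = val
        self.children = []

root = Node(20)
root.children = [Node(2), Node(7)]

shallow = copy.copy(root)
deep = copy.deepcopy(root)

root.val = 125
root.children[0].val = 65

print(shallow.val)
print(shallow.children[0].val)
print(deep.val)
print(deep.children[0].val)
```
20
65
20
2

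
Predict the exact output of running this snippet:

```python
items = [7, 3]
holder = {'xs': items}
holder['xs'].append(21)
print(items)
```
[7, 3, 21]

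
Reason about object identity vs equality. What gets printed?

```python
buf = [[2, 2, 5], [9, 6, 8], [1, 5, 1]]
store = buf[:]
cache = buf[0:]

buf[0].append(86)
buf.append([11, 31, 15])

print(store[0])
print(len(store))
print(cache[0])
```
[2, 2, 5, 86]
3
[2, 2, 5, 86]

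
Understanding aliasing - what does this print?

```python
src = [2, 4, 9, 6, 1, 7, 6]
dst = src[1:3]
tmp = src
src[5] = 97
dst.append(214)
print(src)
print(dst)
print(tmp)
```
[2, 4, 9, 6, 1, 97, 6]
[4, 9, 214]
[2, 4, 9, 6, 1, 97, 6]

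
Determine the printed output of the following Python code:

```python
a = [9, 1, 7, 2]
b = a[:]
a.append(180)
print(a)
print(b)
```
[9, 1, 7, 2, 180]
[9, 1, 7, 2]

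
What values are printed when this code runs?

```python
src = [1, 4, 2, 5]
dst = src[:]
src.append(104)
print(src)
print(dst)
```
[1, 4, 2, 5, 104]
[1, 4, 2, 5]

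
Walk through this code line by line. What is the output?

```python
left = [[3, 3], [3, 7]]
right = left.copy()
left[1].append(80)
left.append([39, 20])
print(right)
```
[[3, 3], [3, 7, 80]]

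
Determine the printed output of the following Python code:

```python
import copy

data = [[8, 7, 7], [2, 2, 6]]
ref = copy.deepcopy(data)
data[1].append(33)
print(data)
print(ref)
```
[[8, 7, 7], [2, 2, 6, 33]]
[[8, 7, 7], [2, 2, 6]]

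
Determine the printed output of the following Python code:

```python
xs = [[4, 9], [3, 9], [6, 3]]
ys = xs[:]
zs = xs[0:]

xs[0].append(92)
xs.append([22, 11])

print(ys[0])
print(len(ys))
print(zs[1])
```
[4, 9, 92]
3
[3, 9]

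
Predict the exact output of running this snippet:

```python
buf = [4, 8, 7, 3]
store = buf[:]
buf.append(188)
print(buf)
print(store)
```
[4, 8, 7, 3, 188]
[4, 8, 7, 3]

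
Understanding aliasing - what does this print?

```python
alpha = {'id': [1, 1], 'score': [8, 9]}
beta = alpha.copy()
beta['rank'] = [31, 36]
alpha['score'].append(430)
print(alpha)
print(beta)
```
{'id': [1, 1], 'score': [8, 9, 430]}
{'id': [1, 1], 'score': [8, 9, 430], 'rank': [31, 36]}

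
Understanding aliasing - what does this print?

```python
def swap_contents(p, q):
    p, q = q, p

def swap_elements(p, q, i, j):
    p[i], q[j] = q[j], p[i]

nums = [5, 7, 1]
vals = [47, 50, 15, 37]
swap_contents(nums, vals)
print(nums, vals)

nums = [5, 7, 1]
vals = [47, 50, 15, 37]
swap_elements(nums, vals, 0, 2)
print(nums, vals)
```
[5, 7, 1] [47, 50, 15, 37]
[15, 7, 1] [47, 50, 5, 37]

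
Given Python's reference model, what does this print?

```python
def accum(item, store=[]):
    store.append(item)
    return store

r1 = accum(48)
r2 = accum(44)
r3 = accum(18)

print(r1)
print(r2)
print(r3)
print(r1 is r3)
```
[48, 44, 18]
[48, 44, 18]
[48, 44, 18]
True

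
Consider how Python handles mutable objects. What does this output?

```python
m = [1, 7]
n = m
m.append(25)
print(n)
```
[1, 7, 25]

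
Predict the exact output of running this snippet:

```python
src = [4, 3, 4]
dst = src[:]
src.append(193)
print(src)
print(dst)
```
[4, 3, 4, 193]
[4, 3, 4]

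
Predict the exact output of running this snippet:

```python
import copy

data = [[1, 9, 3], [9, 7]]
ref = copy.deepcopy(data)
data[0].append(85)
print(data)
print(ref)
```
[[1, 9, 3, 85], [9, 7]]
[[1, 9, 3], [9, 7]]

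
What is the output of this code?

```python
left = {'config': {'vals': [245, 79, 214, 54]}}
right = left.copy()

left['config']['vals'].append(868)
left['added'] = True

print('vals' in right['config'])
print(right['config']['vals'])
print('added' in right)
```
True
[245, 79, 214, 54, 868]
False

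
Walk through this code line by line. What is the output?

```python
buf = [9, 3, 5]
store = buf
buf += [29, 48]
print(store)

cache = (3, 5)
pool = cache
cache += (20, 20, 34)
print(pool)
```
[9, 3, 5, 29, 48]
(3, 5)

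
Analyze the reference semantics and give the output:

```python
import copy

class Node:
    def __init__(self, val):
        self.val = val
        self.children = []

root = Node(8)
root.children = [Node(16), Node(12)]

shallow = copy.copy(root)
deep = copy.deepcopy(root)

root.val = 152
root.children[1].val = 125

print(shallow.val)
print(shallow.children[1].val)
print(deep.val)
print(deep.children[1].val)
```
8
125
8
12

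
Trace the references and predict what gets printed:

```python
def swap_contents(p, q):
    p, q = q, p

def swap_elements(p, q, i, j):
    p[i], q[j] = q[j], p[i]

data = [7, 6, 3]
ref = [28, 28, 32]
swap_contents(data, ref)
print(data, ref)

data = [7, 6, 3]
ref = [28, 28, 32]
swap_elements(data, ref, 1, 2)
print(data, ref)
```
[7, 6, 3] [28, 28, 32]
[7, 32, 3] [28, 28, 6]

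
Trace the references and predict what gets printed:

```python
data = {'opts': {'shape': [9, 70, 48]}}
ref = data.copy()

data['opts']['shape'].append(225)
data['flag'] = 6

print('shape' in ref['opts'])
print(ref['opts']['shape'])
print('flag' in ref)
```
True
[9, 70, 48, 225]
False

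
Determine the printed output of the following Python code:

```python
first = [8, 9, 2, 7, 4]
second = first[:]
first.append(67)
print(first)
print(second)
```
[8, 9, 2, 7, 4, 67]
[8, 9, 2, 7, 4]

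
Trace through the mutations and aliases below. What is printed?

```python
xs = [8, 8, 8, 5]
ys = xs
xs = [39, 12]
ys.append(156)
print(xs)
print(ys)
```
[39, 12]
[8, 8, 8, 5, 156]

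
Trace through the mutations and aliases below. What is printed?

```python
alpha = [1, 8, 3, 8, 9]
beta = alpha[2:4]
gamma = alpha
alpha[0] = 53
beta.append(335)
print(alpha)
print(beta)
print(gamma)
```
[53, 8, 3, 8, 9]
[3, 8, 335]
[53, 8, 3, 8, 9]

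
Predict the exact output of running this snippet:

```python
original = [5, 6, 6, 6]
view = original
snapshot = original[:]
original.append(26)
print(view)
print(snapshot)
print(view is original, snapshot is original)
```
[5, 6, 6, 6, 26]
[5, 6, 6, 6]
True False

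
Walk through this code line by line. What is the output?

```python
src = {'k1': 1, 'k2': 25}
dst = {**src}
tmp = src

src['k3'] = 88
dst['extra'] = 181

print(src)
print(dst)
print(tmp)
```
{'k1': 1, 'k2': 25, 'k3': 88}
{'k1': 1, 'k2': 25, 'extra': 181}
{'k1': 1, 'k2': 25, 'k3': 88}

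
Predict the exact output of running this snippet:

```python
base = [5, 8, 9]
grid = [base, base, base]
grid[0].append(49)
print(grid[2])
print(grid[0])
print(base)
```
[5, 8, 9, 49]
[5, 8, 9, 49]
[5, 8, 9, 49]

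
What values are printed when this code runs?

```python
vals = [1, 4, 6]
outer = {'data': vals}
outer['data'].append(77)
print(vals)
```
[1, 4, 6, 77]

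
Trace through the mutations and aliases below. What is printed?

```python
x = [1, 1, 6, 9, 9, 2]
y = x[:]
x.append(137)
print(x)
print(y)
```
[1, 1, 6, 9, 9, 2, 137]
[1, 1, 6, 9, 9, 2]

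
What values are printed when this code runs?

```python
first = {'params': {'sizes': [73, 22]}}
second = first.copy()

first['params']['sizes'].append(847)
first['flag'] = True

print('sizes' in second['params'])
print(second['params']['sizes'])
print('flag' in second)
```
True
[73, 22, 847]
False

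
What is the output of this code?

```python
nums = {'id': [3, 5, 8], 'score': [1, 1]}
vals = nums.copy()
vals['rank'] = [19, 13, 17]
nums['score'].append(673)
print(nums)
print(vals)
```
{'id': [3, 5, 8], 'score': [1, 1, 673]}
{'id': [3, 5, 8], 'score': [1, 1, 673], 'rank': [19, 13, 17]}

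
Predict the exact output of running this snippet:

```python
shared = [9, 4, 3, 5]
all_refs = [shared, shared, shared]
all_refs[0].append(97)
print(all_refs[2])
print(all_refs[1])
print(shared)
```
[9, 4, 3, 5, 97]
[9, 4, 3, 5, 97]
[9, 4, 3, 5, 97]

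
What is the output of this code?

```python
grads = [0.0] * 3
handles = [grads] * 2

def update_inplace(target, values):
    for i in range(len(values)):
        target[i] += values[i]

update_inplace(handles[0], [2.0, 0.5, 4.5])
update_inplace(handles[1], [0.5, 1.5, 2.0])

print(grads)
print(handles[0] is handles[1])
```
[2.5, 2.0, 6.5]
True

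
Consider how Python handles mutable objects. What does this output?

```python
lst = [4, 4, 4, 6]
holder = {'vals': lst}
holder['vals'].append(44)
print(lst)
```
[4, 4, 4, 6, 44]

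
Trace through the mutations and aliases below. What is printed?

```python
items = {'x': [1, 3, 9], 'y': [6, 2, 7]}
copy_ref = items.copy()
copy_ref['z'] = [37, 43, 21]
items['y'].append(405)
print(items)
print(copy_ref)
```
{'x': [1, 3, 9], 'y': [6, 2, 7, 405]}
{'x': [1, 3, 9], 'y': [6, 2, 7, 405], 'z': [37, 43, 21]}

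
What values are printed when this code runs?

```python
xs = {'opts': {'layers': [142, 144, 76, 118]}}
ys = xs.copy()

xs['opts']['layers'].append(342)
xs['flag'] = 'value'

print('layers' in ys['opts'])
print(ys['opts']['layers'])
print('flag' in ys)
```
True
[142, 144, 76, 118, 342]
False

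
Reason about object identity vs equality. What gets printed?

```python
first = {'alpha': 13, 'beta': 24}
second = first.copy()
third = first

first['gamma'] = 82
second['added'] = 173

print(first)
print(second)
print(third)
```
{'alpha': 13, 'beta': 24, 'gamma': 82}
{'alpha': 13, 'beta': 24, 'added': 173}
{'alpha': 13, 'beta': 24, 'gamma': 82}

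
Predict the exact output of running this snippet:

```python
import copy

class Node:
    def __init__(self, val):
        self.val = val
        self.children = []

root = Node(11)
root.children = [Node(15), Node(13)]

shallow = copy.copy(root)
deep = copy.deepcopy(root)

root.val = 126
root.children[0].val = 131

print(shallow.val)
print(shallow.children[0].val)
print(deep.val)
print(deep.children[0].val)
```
11
131
11
15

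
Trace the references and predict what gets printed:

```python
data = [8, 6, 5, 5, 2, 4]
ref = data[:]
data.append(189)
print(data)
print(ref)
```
[8, 6, 5, 5, 2, 4, 189]
[8, 6, 5, 5, 2, 4]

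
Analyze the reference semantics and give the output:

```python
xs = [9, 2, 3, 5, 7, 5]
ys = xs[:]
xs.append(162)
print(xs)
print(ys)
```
[9, 2, 3, 5, 7, 5, 162]
[9, 2, 3, 5, 7, 5]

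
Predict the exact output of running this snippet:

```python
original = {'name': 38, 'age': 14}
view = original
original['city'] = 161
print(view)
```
{'name': 38, 'age': 14, 'city': 161}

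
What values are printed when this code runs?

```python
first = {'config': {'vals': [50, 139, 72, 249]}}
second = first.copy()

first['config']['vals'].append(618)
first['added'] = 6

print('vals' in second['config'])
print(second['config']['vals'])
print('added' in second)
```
True
[50, 139, 72, 249, 618]
False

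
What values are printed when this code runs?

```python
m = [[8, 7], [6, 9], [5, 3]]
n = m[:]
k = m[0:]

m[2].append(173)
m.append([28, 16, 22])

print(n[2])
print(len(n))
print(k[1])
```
[5, 3, 173]
3
[6, 9]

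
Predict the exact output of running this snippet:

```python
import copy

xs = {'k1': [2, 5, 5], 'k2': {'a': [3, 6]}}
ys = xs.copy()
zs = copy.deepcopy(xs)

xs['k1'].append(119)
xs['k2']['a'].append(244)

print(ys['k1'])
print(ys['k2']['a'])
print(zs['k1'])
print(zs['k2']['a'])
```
[2, 5, 5, 119]
[3, 6, 244]
[2, 5, 5]
[3, 6]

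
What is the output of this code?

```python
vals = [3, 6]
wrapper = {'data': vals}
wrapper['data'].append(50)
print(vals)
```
[3, 6, 50]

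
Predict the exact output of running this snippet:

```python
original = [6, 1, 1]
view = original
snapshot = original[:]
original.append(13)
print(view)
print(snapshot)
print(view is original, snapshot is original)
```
[6, 1, 1, 13]
[6, 1, 1]
True False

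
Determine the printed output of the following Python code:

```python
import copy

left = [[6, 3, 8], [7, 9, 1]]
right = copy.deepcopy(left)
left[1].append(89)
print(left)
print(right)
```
[[6, 3, 8], [7, 9, 1, 89]]
[[6, 3, 8], [7, 9, 1]]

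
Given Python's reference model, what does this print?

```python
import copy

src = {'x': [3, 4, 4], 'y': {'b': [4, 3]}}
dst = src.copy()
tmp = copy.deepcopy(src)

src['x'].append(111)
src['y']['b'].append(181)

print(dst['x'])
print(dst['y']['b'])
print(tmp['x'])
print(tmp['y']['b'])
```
[3, 4, 4, 111]
[4, 3, 181]
[3, 4, 4]
[4, 3]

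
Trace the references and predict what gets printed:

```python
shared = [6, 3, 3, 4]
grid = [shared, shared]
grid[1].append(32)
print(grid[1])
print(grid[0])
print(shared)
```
[6, 3, 3, 4, 32]
[6, 3, 3, 4, 32]
[6, 3, 3, 4, 32]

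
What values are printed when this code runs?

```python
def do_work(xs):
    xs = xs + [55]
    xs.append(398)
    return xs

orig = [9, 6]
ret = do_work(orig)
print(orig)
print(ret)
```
[9, 6]
[9, 6, 55, 398]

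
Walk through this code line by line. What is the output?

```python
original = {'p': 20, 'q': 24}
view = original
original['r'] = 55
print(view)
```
{'p': 20, 'q': 24, 'r': 55}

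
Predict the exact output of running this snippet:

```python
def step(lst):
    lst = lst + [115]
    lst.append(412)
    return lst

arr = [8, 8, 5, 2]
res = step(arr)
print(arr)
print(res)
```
[8, 8, 5, 2]
[8, 8, 5, 2, 115, 412]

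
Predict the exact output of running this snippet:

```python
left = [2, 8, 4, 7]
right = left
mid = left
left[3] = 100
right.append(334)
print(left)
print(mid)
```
[2, 8, 4, 100, 334]
[2, 8, 4, 100, 334]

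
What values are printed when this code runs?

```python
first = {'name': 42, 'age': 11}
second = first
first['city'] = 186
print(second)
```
{'name': 42, 'age': 11, 'city': 186}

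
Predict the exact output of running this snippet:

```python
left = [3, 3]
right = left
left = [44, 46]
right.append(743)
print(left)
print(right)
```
[44, 46]
[3, 3, 743]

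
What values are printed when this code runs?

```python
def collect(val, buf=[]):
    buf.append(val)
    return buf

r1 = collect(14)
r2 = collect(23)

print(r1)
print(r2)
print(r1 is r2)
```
[14, 23]
[14, 23]
True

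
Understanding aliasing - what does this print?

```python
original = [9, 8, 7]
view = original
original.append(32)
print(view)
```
[9, 8, 7, 32]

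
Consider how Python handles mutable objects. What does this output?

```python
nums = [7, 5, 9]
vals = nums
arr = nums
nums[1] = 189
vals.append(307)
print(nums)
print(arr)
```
[7, 189, 9, 307]
[7, 189, 9, 307]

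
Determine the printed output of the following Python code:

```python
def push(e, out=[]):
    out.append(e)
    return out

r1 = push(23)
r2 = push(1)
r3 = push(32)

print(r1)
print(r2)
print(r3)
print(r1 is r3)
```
[23, 1, 32]
[23, 1, 32]
[23, 1, 32]
True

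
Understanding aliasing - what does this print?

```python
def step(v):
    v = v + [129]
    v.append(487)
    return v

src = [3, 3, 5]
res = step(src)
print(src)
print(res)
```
[3, 3, 5]
[3, 3, 5, 129, 487]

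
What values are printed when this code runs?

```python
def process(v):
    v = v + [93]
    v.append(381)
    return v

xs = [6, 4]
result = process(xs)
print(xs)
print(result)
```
[6, 4]
[6, 4, 93, 381]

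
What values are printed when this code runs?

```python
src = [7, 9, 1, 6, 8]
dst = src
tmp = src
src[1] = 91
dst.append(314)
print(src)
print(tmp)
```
[7, 91, 1, 6, 8, 314]
[7, 91, 1, 6, 8, 314]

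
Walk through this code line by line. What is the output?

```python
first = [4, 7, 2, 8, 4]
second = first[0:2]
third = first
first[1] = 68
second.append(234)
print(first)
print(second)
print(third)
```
[4, 68, 2, 8, 4]
[4, 7, 234]
[4, 68, 2, 8, 4]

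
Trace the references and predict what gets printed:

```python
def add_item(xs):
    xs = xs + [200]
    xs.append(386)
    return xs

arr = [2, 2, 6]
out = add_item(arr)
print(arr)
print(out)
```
[2, 2, 6]
[2, 2, 6, 200, 386]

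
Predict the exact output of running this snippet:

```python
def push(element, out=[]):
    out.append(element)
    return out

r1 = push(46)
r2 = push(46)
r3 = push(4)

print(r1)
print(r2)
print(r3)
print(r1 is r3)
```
[46, 46, 4]
[46, 46, 4]
[46, 46, 4]
True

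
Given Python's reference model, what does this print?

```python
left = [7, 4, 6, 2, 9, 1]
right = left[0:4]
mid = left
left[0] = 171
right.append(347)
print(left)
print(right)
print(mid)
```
[171, 4, 6, 2, 9, 1]
[7, 4, 6, 2, 347]
[171, 4, 6, 2, 9, 1]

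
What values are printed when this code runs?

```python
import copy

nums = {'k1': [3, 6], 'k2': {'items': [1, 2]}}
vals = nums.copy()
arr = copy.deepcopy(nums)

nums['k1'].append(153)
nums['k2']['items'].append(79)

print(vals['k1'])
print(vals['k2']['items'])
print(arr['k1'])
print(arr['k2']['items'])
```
[3, 6, 153]
[1, 2, 79]
[3, 6]
[1, 2]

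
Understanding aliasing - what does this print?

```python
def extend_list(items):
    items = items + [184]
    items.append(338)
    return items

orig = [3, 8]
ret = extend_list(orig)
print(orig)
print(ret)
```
[3, 8]
[3, 8, 184, 338]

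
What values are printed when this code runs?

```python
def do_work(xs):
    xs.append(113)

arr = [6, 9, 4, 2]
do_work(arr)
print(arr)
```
[6, 9, 4, 2, 113]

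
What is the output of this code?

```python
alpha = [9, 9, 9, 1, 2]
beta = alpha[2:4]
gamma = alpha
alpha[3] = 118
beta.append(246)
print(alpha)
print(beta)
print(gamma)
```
[9, 9, 9, 118, 2]
[9, 1, 246]
[9, 9, 9, 118, 2]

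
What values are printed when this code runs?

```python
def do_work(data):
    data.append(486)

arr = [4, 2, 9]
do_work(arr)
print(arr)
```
[4, 2, 9, 486]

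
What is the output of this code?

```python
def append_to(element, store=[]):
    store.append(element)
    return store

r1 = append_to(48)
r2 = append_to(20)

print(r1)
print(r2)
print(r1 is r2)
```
[48, 20]
[48, 20]
True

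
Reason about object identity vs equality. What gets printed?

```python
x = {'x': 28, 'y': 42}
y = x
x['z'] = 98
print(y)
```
{'x': 28, 'y': 42, 'z': 98}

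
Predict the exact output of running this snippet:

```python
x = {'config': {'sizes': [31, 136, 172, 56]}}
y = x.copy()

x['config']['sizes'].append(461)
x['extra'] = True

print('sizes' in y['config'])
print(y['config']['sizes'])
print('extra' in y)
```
True
[31, 136, 172, 56, 461]
False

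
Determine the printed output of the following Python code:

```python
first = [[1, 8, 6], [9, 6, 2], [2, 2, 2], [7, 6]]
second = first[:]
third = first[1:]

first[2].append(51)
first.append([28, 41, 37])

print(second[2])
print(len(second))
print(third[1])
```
[2, 2, 2, 51]
4
[2, 2, 2, 51]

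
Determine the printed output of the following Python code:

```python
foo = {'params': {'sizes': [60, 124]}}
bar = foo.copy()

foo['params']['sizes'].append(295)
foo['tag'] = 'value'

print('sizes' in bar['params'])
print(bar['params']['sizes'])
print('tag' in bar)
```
True
[60, 124, 295]
False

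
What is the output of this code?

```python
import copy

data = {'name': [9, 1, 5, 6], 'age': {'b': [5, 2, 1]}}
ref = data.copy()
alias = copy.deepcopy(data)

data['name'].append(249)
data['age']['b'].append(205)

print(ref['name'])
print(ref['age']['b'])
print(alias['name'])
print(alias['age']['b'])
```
[9, 1, 5, 6, 249]
[5, 2, 1, 205]
[9, 1, 5, 6]
[5, 2, 1]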